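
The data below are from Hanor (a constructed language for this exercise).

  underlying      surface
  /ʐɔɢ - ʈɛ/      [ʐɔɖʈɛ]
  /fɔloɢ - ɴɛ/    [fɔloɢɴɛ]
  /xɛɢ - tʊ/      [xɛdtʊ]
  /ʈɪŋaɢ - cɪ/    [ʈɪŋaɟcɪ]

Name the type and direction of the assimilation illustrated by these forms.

Underlying /ɢ/ is realised as [ɖ] next to /ʈ/; /ʈ/ itself does not change.
The change uvular → retroflex matches the place of the following /ʈ/, identifying this as place assimilation.
Manner and voice are unchanged, so the assimilation is partial, not total.
The same holds elsewhere in the data: /ɢ/ → [d] before /t/ (uvular → alveolar, matching alveolar); /ɢ/ → [ɟ] before /c/ (uvular → palatal, matching palatal) — only place changes, and always toward the following segment.
Nothing changes in [fɔloɢɴɛ]: there the adjacent consonants already agree in place (/ɢ/ and /ɴ/ are both uvular), so this form is consistent with the same rule.
The trigger is the following segment, so the direction is regressive (anticipatory).

regressive place assimilation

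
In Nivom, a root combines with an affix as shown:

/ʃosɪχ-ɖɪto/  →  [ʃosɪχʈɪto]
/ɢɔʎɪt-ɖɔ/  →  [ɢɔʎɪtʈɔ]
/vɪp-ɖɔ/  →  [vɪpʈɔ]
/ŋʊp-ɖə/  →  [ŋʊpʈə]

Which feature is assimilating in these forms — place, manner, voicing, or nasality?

The segment that alternates is /ɖ/, which surfaces as [ʈ] when adjacent to /χ/.
The change voiced → voiceless matches the voicing of the preceding /χ/, identifying this as voicing assimilation.
The other alternating forms pattern the same way: /ɖ/ → [ʈ] after /t/ (voiced → voiceless, matching voiceless); /ɖ/ → [ʈ] after /p/ (voiced → voiceless, matching voiceless) — only voicing changes, and always toward the preceding segment.

voicing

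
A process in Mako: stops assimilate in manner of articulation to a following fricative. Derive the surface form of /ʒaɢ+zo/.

The rule targets /ɢ/ (voiced uvular stop), which sits before the trigger /z/ (fricative).
A voiced uvular fricative is [ʁ], so the surface segment is [ʁ].

[ʒaʁzo]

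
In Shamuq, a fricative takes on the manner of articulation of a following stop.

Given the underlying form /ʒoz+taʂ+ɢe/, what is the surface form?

The rule targets /z/ (voiced alveolar fricative), which sits before the trigger /t/ (stop).
Changing only its manner to stop gives [d] — the voiced alveolar stop.
At the second juncture, /ʂ/ likewise becomes [ʈ] adjacent to /ɢ/.

[ʒodtaʈɢe]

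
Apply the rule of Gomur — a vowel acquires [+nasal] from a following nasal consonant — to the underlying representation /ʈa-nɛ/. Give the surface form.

/a/ sits next to the nasal /n/ and is therefore nasalised to [ã].

[ʈãnɛ]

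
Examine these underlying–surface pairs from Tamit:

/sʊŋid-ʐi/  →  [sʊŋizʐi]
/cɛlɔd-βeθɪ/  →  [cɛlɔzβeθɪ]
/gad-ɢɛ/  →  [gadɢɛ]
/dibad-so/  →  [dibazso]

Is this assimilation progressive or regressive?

regressive

Comparing underlying and surface forms, /d/ → [z] is the alternation; the neighbouring /ʐ/ is constant.
The change stop → fricative matches the manner of the following /ʐ/, identifying this as manner assimilation.
The same holds elsewhere in the data: /d/ → [z] before /β/ (stop → fricative, matching a fricative); /d/ → [z] before /s/ (stop → fricative, matching a fricative) — only manner changes, and always toward the following segment.
Nothing changes in [gadɢɛ]: there the adjacent consonants already agree in manner (/d/ and /ɢ/ are both stops), so this form is consistent with the same rule.
The trigger is the following segment, so the direction is regressive (anticipatory).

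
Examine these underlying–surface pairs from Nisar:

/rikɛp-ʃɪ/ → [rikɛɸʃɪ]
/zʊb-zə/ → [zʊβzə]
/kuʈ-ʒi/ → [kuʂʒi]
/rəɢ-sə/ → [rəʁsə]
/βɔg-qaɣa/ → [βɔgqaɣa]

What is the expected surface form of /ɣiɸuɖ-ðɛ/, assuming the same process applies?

The data show regressive manner assimilation: /p/ → [ɸ] before /ʃ/; /b/ → [β] before /z/; /ʈ/ → [ʂ] before /ʒ/; /ɢ/ → [ʁ] before /s/. In each pair only manner changes, matching the following consonant, while place and voice stay constant.
No alternation appears in [βɔgqaɣa]: there the adjacent consonants already agree in manner (/g/ and /q/ are both stops), so this form is consistent with the same rule.
/ɖ/ is a voiced retroflex stop. The following trigger /ð/ is a fricative, so /ɖ/ must become a fricative as well.
The voiced retroflex fricative is [ʐ], so /ɖ/ → [ʐ].

[ɣiɸuʐðɛ]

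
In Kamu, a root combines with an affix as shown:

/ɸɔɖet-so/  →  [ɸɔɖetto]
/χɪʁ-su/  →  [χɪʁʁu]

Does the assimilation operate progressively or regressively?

Comparing underlying and surface forms, /s/ → [t] is the alternation; the neighbouring /t/ is constant.
The output [t] is identical to the trigger /t/ — every feature (place, manner, voicing) has been copied — so this is total assimilation.
The remaining alternation confirms this: /s/ → [ʁ] after /ʁ/ — in each case the output is a copy of the preceding consonant.
The trigger is the preceding segment, so the direction is progressive (perseverative).

progressive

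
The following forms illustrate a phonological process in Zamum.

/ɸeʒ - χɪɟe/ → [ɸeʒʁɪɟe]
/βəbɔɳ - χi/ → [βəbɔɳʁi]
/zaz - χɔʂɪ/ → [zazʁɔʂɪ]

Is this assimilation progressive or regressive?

progressive

Comparing underlying and surface forms, /χ/ → [ʁ] is the alternation; the neighbouring /ʒ/ is constant.
/χ/ is voiceless while /ʒ/ is voiced; the output [ʁ] is voiced, matching the trigger — so the feature that spreads is voicing.
Checking the remaining alternations: /χ/ → [ʁ] after /ɳ/ (voiceless → voiced, matching voiced); /χ/ → [ʁ] after /z/ (voiceless → voiced, matching voiced) — only voicing changes, and always toward the preceding segment.
Since the segment that changes follows the conditioning segment, the assimilation is progressive.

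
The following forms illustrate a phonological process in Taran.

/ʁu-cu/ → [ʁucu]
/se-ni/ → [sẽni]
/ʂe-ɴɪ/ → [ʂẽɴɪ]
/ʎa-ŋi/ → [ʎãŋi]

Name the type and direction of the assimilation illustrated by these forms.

regressive nasality assimilation (vowel nasalisation)

The vowel /e/ surfaces as nasalised [ẽ] next to the following nasal /n/ — it has acquired the [+nasal] feature of its neighbour.
Likewise in the remaining data: /e/ → [ẽ] before /ɴ/; /a/ → [ã] before /ŋ/ — each time a vowel is nasalised next to a following nasal.
No change occurs in [ʁucu] because the vowel at the boundary is adjacent to an oral consonant, not a nasal (/u/ next to /c/).
Because the conditioning nasal is to the right of the vowel that changes, the process is regressive (anticipatory).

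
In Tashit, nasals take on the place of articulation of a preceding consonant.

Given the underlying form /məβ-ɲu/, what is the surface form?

The rule targets /ɲ/ (voiced palatal nasal), which sits after the trigger /β/ (bilabial).
Changing only its place to bilabial gives [m] — the voiced bilabial nasal.

[məβmu]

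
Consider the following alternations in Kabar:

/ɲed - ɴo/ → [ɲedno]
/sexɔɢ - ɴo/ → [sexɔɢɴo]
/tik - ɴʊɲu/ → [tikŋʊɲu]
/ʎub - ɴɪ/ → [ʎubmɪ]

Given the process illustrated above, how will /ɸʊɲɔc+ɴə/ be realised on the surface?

[ɸʊɲɔcɲə]

The data show progressive place assimilation: /ɴ/ → [n] after /d/; /ɴ/ → [ŋ] after /k/; /ɴ/ → [m] after /b/. In each pair only place changes, matching the preceding consonant, while manner and voice stay constant.
No alternation appears in [sexɔɢɴo]: there the adjacent consonants already agree in place (/ɴ/ and /ɢ/ are both uvular), so this form is consistent with the same rule.
The rule targets /ɴ/ (voiced uvular nasal), which sits after the trigger /c/ (palatal).
Changing only its place to palatal gives [ɲ] — the voiced palatal nasal.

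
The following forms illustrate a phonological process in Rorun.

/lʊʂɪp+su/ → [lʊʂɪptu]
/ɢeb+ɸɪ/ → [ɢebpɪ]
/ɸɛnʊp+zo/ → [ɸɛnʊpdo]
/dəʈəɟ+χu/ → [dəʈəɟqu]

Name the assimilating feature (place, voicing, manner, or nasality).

manner

The segment that alternates is /s/, which surfaces as [t] when adjacent to /p/.
The change fricative → stop matches the manner of the preceding /p/, identifying this as manner assimilation.
The other alternating forms pattern the same way: /ɸ/ → [p] after /b/ (fricative → stop, matching a stop); /z/ → [d] after /p/ (fricative → stop, matching a stop); /χ/ → [q] after /ɟ/ (fricative → stop, matching a stop) — only manner changes, and always toward the preceding segment.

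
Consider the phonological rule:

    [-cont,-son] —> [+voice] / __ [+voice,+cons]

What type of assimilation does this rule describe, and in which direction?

The target ([-cont,-son], stops) acquires [+voice] next to a voiced consonant ([+voice,+cons]) — it takes on the voicing of its neighbour, so the feature that spreads is voicing.
Since the environment is written after the underscore, the trigger follows the target; the direction is regressive.

regressive voicing assimilation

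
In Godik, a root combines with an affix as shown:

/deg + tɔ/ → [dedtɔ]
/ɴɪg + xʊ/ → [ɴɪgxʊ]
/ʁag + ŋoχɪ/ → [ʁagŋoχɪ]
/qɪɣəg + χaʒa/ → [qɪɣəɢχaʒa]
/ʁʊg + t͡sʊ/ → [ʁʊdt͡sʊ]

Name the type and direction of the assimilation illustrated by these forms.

Comparing underlying and surface forms, /g/ → [d] is the alternation; the neighbouring /t/ is constant.
/g/ is velar while /t/ is alveolar; the output [d] is alveolar, matching the trigger — so the feature that spreads is place.
Manner and voice are unchanged, so the assimilation is partial, not total.
The same holds elsewhere in the data: /g/ → [ɢ] before /χ/ (velar → uvular, matching uvular); /g/ → [d] before /t͡s/ (velar → alveolar, matching alveolar) — only place changes, and always toward the following segment.
No alternation appears in [ɴɪgxʊ], [ʁagŋoχɪ]: there the adjacent consonants already agree in place (/g/ and /x/ are both velar; /g/ and /ŋ/ are both velar), so these forms are consistent with the same rule.
The trigger is the following segment, so the direction is regressive (anticipatory).

regressive place assimilation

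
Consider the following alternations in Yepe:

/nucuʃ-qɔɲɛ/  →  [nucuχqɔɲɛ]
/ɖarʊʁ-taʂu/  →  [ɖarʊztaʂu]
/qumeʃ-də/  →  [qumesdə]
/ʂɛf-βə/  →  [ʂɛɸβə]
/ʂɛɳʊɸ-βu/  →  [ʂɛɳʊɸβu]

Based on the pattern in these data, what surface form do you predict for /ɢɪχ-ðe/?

[ɢɪθðe]

The data show regressive place assimilation: /ʃ/ → [χ] before /q/; /ʁ/ → [z] before /t/; /ʃ/ → [s] before /d/; /f/ → [ɸ] before /β/. In each pair only place changes, matching the following consonant, while manner and voice stay constant.
Nothing changes in [ʂɛɳʊɸβu]: there the adjacent consonants already agree in place (/ɸ/ and /β/ are both bilabial), so this form is consistent with the same rule.
The rule targets /χ/ (voiceless uvular fricative), which sits before the trigger /ð/ (dental).
Changing only its place to dental gives [θ] — the voiceless dental fricative.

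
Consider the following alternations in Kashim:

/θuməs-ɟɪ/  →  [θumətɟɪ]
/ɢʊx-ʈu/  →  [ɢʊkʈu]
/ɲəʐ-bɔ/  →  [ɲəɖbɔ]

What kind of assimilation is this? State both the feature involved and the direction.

regressive manner assimilation

Underlying /s/ is realised as [t] next to /ɟ/; /ɟ/ itself does not change.
The change fricative → stop matches the manner of the following /ɟ/, identifying this as manner assimilation.
Place and voice are unchanged, so the assimilation is partial, not total.
The same holds elsewhere in the data: /x/ → [k] before /ʈ/ (fricative → stop, matching a stop); /ʐ/ → [ɖ] before /b/ (fricative → stop, matching a stop) — only manner changes, and always toward the following segment.
The trigger is the following segment, so the direction is regressive (anticipatory).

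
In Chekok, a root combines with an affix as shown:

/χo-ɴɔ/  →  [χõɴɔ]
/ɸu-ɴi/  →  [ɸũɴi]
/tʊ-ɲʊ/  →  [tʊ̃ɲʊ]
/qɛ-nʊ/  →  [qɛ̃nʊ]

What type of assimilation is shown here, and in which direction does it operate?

The vowel /o/ surfaces as nasalised [õ] next to the following nasal /ɴ/ — it has acquired the [+nasal] feature of its neighbour.
Likewise in the remaining data: /u/ → [ũ] before /ɴ/; /ʊ/ → [ʊ̃] before /ɲ/; /ɛ/ → [ɛ̃] before /n/ — each time a vowel is nasalised next to a following nasal.
Because the conditioning nasal is to the right of the vowel that changes, the process is regressive (anticipatory).

regressive nasality assimilation (vowel nasalisation)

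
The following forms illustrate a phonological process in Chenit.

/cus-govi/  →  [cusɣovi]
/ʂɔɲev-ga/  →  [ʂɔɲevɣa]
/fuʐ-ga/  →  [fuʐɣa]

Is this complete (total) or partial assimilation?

Comparing underlying and surface forms, /g/ → [ɣ] is the alternation; the neighbouring /s/ is constant.
The change stop → fricative matches the manner of the preceding /s/, identifying this as manner assimilation.
Place and voice are unchanged, so the assimilation is partial, not total.
The other alternating forms pattern the same way: /g/ → [ɣ] after /v/ (stop → fricative, matching a fricative); /g/ → [ɣ] after /ʐ/ (stop → fricative, matching a fricative) — only manner changes, and always toward the preceding segment.

partial assimilation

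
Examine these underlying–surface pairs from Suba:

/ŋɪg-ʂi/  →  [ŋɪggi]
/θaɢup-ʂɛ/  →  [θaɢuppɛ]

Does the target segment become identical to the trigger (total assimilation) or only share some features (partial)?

total assimilation

Underlying /ʂ/ is realised as [g] next to /g/; /g/ itself does not change.
The output [g] is identical to the trigger /g/ — every feature (place, manner, voicing) has been copied — so this is total assimilation.
The other form behaves the same way: /ʂ/ → [p] after /p/ — in each case the output is a copy of the preceding consonant.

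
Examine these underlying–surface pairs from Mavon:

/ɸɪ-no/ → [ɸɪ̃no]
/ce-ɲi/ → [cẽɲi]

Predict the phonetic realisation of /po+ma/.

[põma]

The data show regressive nasality assimilation (vowel nasalisation): /ɪ/ → [ɪ̃] before /n/; /e/ → [ẽ] before /ɲ/ — a vowel is nasalised by an immediately following nasal consonant.
/o/ sits next to the nasal /m/ and is therefore nasalised to [õ].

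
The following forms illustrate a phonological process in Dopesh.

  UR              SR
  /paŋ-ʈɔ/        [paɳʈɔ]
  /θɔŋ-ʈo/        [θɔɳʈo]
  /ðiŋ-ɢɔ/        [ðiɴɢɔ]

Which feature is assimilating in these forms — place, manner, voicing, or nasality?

place

Underlying /ŋ/ is realised as [ɳ] next to /ʈ/; /ʈ/ itself does not change.
/ŋ/ is velar while /ʈ/ is retroflex; the output [ɳ] is retroflex, matching the trigger — so the feature that spreads is place.
Checking the remaining alternation: /ŋ/ → [ɴ] before /ɢ/ (velar → uvular, matching uvular) — only place changes, and always toward the following segment.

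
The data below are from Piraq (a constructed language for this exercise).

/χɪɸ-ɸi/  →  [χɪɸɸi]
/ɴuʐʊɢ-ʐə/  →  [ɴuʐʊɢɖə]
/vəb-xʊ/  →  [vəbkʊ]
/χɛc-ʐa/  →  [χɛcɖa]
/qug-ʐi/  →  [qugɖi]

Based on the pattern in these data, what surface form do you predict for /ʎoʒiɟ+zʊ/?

The data show progressive manner assimilation: /ʐ/ → [ɖ] after /ɢ/; /x/ → [k] after /b/; /ʐ/ → [ɖ] after /c/; /ʐ/ → [ɖ] after /g/. In each pair only manner changes, matching the preceding consonant, while place and voice stay constant.
Nothing changes in [χɪɸɸi]: there the adjacent consonants already agree in manner (/ɸ/ and /ɸ/ are both fricatives), so this form is consistent with the same rule.
/z/ is a voiced alveolar fricative. The preceding trigger /ɟ/ is a stop, so /z/ must become a stop as well.
Changing only its manner to stop gives [d] — the voiced alveolar stop.

[ʎoʒiɟdʊ]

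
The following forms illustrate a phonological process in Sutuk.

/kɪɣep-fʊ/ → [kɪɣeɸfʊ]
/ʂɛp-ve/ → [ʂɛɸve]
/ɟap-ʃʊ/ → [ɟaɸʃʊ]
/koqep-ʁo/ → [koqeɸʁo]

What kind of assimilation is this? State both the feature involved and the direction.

regressive manner assimilation

Underlying /p/ is realised as [ɸ] next to /f/; /f/ itself does not change.
The change stop → fricative matches the manner of the following /f/, identifying this as manner assimilation.
Place and voice are unchanged, so the assimilation is partial, not total.
The same holds elsewhere in the data: /p/ → [ɸ] before /v/ (stop → fricative, matching a fricative); /p/ → [ɸ] before /ʃ/ (stop → fricative, matching a fricative); /p/ → [ɸ] before /ʁ/ (stop → fricative, matching a fricative) — only manner changes, and always toward the following segment.
The trigger is the following segment, so the direction is regressive (anticipatory).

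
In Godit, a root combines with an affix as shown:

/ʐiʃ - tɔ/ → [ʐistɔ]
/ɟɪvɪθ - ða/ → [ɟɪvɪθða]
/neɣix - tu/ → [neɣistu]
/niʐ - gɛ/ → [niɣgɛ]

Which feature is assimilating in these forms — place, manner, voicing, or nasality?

place

Underlying /ʃ/ is realised as [s] next to /t/; /t/ itself does not change.
/ʃ/ is postalveolar while /t/ is alveolar; the output [s] is alveolar, matching the trigger — so the feature that spreads is place.
The same holds elsewhere in the data: /x/ → [s] before /t/ (velar → alveolar, matching alveolar); /ʐ/ → [ɣ] before /g/ (retroflex → velar, matching velar) — only place changes, and always toward the following segment.
Nothing changes in [ɟɪvɪθða]: there the adjacent consonants already agree in place (/θ/ and /ð/ are both dental), so this form is consistent with the same rule.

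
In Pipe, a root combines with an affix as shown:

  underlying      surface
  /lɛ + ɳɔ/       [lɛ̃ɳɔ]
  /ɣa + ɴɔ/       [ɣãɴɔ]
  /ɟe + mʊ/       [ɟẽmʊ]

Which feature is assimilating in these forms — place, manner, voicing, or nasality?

nasality

The vowel /ɛ/ surfaces as nasalised [ɛ̃] next to the following nasal /ɳ/ — it has acquired the [+nasal] feature of its neighbour.
The other forms show the same pattern: /a/ → [ã] before /ɴ/; /e/ → [ẽ] before /m/ — each time a vowel is nasalised next to a following nasal.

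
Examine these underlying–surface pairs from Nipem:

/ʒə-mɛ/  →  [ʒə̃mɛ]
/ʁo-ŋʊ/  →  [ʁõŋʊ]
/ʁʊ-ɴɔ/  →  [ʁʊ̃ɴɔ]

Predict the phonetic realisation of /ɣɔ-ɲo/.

The data show regressive nasality assimilation (vowel nasalisation): /ə/ → [ə̃] before /m/; /o/ → [õ] before /ŋ/; /ʊ/ → [ʊ̃] before /ɴ/ — a vowel is nasalised by an immediately following nasal consonant.
/ɔ/ sits next to the nasal /ɲ/ and is therefore nasalised to [ɔ̃].

[ɣɔ̃ɲo]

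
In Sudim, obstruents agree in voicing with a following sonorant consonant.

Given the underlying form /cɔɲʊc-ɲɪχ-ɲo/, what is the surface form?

[cɔɲʊɟɲɪʁɲo]

The rule targets /c/ (voiceless palatal stop), which sits before the trigger /ɲ/ (voiced).
The voiced palatal stop is [ɟ], so /c/ → [ɟ].
The same rule applies at the second boundary: /χ/ → [ʁ] next to /ɲ/.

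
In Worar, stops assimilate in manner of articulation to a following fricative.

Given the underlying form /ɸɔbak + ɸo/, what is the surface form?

[ɸɔbaxɸo]

/k/ is a voiceless velar stop. The following trigger /ɸ/ is a fricative, so /k/ must become a fricative as well.
Changing only its manner to fricative gives [x] — the voiceless velar fricative.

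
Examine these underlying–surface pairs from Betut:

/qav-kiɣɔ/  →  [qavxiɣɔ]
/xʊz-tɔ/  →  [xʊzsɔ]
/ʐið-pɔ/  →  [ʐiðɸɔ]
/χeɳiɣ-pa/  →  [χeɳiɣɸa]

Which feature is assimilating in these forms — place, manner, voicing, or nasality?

Comparing underlying and surface forms, /k/ → [x] is the alternation; the neighbouring /v/ is constant.
The change stop → fricative matches the manner of the preceding /v/, identifying this as manner assimilation.
The same holds elsewhere in the data: /t/ → [s] after /z/ (stop → fricative, matching a fricative); /p/ → [ɸ] after /ð/ (stop → fricative, matching a fricative); /p/ → [ɸ] after /ɣ/ (stop → fricative, matching a fricative) — only manner changes, and always toward the preceding segment.

manner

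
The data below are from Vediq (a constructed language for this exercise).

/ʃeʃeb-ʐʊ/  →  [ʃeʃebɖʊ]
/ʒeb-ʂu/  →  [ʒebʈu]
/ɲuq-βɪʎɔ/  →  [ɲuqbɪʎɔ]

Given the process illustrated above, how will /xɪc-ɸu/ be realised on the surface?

The data show progressive manner assimilation: /ʐ/ → [ɖ] after /b/; /ʂ/ → [ʈ] after /b/; /β/ → [b] after /q/. In each pair only manner changes, matching the preceding consonant, while place and voice stay constant.
The rule targets /ɸ/ (voiceless bilabial fricative), which sits after the trigger /c/ (stop).
Changing only its manner to stop gives [p] — the voiceless bilabial stop.

[xɪcpu]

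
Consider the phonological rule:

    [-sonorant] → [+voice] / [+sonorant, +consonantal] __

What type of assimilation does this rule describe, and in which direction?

progressive voicing assimilation

The structural change is [+voice], and the conditioning segment [+sonorant, +consonantal] (a sonorant consonant) is itself voiced, so the target comes to share the voicing of its neighbour — voicing assimilation.
Since the environment is written before the underscore, the trigger precedes the target; the direction is progressive.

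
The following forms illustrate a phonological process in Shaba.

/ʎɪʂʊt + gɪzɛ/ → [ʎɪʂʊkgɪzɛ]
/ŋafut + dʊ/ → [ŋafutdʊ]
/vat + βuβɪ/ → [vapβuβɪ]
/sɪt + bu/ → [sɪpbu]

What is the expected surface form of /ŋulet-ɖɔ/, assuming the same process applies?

[ŋuleʈɖɔ]

The data show regressive place assimilation: /t/ → [k] before /g/; /t/ → [p] before /β/; /t/ → [p] before /b/. In each pair only place changes, matching the following consonant, while manner and voice stay constant.
No alternation appears in [ŋafutdʊ]: there the adjacent consonants already agree in place (/t/ and /d/ are both alveolar), so this form is consistent with the same rule.
The rule targets /t/ (voiceless alveolar stop), which sits before the trigger /ɖ/ (retroflex).
Changing only its place to retroflex gives [ʈ] — the voiceless retroflex stop.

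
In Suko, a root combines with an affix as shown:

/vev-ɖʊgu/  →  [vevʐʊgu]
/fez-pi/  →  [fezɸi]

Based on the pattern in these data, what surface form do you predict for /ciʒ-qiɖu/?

[ciʒχiɖu]

The data show progressive manner assimilation: /ɖ/ → [ʐ] after /v/; /p/ → [ɸ] after /z/. In each pair only manner changes, matching the preceding consonant, while place and voice stay constant.
The rule targets /q/ (voiceless uvular stop), which sits after the trigger /ʒ/ (fricative).
Changing only its manner to fricative gives [χ] — the voiceless uvular fricative.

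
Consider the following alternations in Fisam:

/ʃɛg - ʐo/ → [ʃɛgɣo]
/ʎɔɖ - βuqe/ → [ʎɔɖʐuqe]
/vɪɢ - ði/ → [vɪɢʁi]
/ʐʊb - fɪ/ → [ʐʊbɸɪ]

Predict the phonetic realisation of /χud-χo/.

The data show progressive place assimilation: /ʐ/ → [ɣ] after /g/; /β/ → [ʐ] after /ɖ/; /ð/ → [ʁ] after /ɢ/; /f/ → [ɸ] after /b/. In each pair only place changes, matching the preceding consonant, while manner and voice stay constant.
/χ/ is a voiceless uvular fricative. The preceding trigger /d/ is alveolar, so /χ/ must become alveolar as well.
Changing only its place to alveolar gives [s] — the voiceless alveolar fricative.

[χudso]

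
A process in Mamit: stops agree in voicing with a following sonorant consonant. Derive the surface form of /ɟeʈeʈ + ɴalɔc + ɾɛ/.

[ɟeʈeɖɴalɔɟɾɛ]

The rule targets /ʈ/ (voiceless retroflex stop), which sits before the trigger /ɴ/ (voiced).
Changing only its voicing to voiced gives [ɖ] — the voiced retroflex stop.
The same rule applies at the second boundary: /c/ → [ɟ] next to /ɾ/.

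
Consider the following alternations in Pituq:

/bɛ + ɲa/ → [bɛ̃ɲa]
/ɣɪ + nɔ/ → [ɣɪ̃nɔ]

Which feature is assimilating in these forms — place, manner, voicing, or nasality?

The vowel /ɛ/ surfaces as nasalised [ɛ̃] next to the following nasal /ɲ/ — it has acquired the [+nasal] feature of its neighbour.
Likewise in the remaining data: /ɪ/ → [ɪ̃] before /n/ — each time a vowel is nasalised next to a following nasal.

nasality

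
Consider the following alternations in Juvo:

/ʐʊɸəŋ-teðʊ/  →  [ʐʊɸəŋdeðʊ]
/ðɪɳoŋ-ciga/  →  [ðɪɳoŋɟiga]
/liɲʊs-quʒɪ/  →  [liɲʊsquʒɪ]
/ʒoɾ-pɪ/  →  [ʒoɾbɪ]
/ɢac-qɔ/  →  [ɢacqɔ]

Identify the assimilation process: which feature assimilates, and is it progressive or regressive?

Underlying /t/ is realised as [d] next to /ŋ/; /ŋ/ itself does not change.
The change voiceless → voiced matches the voicing of the preceding /ŋ/, identifying this as voicing assimilation.
Place and manner are unchanged, so the assimilation is partial, not total.
The same holds elsewhere in the data: /c/ → [ɟ] after /ŋ/ (voiceless → voiced, matching voiced); /p/ → [b] after /ɾ/ (voiceless → voiced, matching voiced) — only voicing changes, and always toward the preceding segment.
No alternation appears in [liɲʊsquʒɪ], [ɢacqɔ]: there the adjacent consonants already agree in voicing (/q/ and /s/ are both voiceless; /q/ and /c/ are both voiceless), so these forms are consistent with the same rule.
Since the segment that changes follows the conditioning segment, the assimilation is progressive.

progressive voicing assimilation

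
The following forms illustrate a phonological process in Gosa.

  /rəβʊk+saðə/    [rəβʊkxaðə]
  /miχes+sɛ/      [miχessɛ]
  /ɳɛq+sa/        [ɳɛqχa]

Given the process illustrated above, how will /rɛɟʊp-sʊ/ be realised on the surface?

[rɛɟʊpɸʊ]

The data show progressive place assimilation: /s/ → [x] after /k/; /s/ → [χ] after /q/. In each pair only place changes, matching the preceding consonant, while manner and voice stay constant.
No alternation appears in [miχessɛ]: there the adjacent consonants already agree in place (/s/ and /s/ are both alveolar), so this form is consistent with the same rule.
/s/ is a voiceless alveolar fricative. The preceding trigger /p/ is bilabial, so /s/ must become bilabial as well.
The voiceless bilabial fricative is [ɸ], so /s/ → [ɸ].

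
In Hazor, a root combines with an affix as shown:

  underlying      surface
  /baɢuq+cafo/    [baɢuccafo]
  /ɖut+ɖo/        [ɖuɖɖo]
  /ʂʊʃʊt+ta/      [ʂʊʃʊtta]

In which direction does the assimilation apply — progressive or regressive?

regressive

Comparing underlying and surface forms, /q/ → [c] is the alternation; the neighbouring /c/ is constant.
The output [c] is identical to the trigger /c/ — every feature (place, manner, voicing) has been copied — so this is total assimilation.
The other form behaves the same way: /t/ → [ɖ] before /ɖ/ — in each case the output is a copy of the following consonant.
In [ʂʊʃʊtta] the two consonants at the boundary are already identical (/t/ + /t/), so the rule applies vacuously and nothing changes.
Since the segment that changes precedes the conditioning segment, the assimilation is regressive.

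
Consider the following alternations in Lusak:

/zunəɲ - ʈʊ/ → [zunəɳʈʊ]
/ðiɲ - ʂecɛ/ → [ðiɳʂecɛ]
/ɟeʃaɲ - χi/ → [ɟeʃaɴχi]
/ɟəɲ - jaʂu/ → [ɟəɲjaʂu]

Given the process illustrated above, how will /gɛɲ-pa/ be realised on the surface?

[gɛmpa]

The data show regressive place assimilation: /ɲ/ → [ɳ] before /ʈ/; /ɲ/ → [ɳ] before /ʂ/; /ɲ/ → [ɴ] before /χ/. In each pair only place changes, matching the following consonant, while manner and voice stay constant.
No alternation appears in [ɟəɲjaʂu]: there the adjacent consonants already agree in place (/ɲ/ and /j/ are both palatal), so this form is consistent with the same rule.
The rule targets /ɲ/ (voiced palatal nasal), which sits before the trigger /p/ (bilabial).
A voiced bilabial nasal is [m], so the surface segment is [m].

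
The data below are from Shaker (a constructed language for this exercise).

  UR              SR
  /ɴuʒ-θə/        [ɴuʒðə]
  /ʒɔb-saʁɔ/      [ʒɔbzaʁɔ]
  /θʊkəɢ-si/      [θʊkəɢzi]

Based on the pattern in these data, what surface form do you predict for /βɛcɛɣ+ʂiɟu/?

[βɛcɛɣʐiɟu]

The data show progressive voicing assimilation: /θ/ → [ð] after /ʒ/; /s/ → [z] after /b/; /s/ → [z] after /ɢ/. In each pair only voicing changes, matching the preceding consonant, while place and manner stay constant.
/ʂ/ is a voiceless retroflex fricative. The preceding trigger /ɣ/ is voiced, so /ʂ/ must become voiced as well.
The voiced retroflex fricative is [ʐ], so /ʂ/ → [ʐ].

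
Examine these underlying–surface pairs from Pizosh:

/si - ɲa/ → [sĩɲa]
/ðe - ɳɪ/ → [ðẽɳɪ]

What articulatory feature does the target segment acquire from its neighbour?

The vowel /i/ surfaces as nasalised [ĩ] next to the following nasal /ɲ/ — it has acquired the [+nasal] feature of its neighbour.
Likewise in the remaining data: /e/ → [ẽ] before /ɳ/ — each time a vowel is nasalised next to a following nasal.

nasality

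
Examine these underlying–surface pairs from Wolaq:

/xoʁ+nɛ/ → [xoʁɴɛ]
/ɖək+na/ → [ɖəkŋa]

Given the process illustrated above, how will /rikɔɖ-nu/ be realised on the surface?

The data show progressive place assimilation: /n/ → [ɴ] after /ʁ/; /n/ → [ŋ] after /k/. In each pair only place changes, matching the preceding consonant, while manner and voice stay constant.
/n/ is a voiced alveolar nasal. The preceding trigger /ɖ/ is retroflex, so /n/ must become retroflex as well.
A voiced retroflex nasal is [ɳ], so the surface segment is [ɳ].

[rikɔɖɳu]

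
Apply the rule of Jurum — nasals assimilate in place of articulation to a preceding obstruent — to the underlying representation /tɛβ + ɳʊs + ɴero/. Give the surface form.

/ɳ/ is a voiced retroflex nasal. The preceding trigger /β/ is bilabial, so /ɳ/ must become bilabial as well.
A voiced bilabial nasal is [m], so the surface segment is [m].
At the second juncture, /ɴ/ likewise becomes [n] adjacent to /s/.

[tɛβmʊsnero]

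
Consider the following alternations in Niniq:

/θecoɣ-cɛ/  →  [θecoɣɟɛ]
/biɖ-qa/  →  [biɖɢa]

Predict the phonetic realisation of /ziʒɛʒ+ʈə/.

[ziʒɛʒɖə]

The data show progressive voicing assimilation: /c/ → [ɟ] after /ɣ/; /q/ → [ɢ] after /ɖ/. In each pair only voicing changes, matching the preceding consonant, while place and manner stay constant.
/ʈ/ is a voiceless retroflex stop. The preceding trigger /ʒ/ is voiced, so /ʈ/ must become voiced as well.
The voiced retroflex stop is [ɖ], so /ʈ/ → [ɖ].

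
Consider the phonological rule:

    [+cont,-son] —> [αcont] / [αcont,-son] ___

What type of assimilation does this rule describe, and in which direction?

The rule copies [cont] (continuancy) from the environment onto the target fricatives; since [±cont] encodes the stop/fricative manner contrast, the assimilating dimension is manner.
Since the environment is written before the underscore, the trigger precedes the target; the direction is progressive.

progressive manner assimilation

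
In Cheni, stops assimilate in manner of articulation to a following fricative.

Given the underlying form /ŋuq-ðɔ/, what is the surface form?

[ŋuχðɔ]

/q/ is a voiceless uvular stop. The following trigger /ð/ is a fricative, so /q/ must become a fricative as well.
The voiceless uvular fricative is [χ], so /q/ → [χ].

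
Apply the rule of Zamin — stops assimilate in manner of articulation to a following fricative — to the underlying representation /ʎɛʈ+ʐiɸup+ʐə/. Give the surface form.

[ʎɛʂʐiɸuɸʐə]

The rule targets /ʈ/ (voiceless retroflex stop), which sits before the trigger /ʐ/ (fricative).
A voiceless retroflex fricative is [ʂ], so the surface segment is [ʂ].
The same rule applies at the second boundary: /p/ → [ɸ] next to /ʐ/.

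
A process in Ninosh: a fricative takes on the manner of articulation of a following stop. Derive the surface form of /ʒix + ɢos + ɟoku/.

[ʒikɢotɟoku]

The rule targets /x/ (voiceless velar fricative), which sits before the trigger /ɢ/ (stop).
A voiceless velar stop is [k], so the surface segment is [k].
At the second juncture, /s/ likewise becomes [t] adjacent to /ɟ/.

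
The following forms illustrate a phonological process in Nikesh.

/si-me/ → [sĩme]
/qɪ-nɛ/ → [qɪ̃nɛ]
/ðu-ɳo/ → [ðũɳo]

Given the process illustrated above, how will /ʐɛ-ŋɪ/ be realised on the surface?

[ʐɛ̃ŋɪ]

The data show regressive nasality assimilation (vowel nasalisation): /i/ → [ĩ] before /m/; /ɪ/ → [ɪ̃] before /n/; /u/ → [ũ] before /ɳ/ — a vowel is nasalised by an immediately following nasal consonant.
/ɛ/ sits next to the nasal /ŋ/ and is therefore nasalised to [ɛ̃].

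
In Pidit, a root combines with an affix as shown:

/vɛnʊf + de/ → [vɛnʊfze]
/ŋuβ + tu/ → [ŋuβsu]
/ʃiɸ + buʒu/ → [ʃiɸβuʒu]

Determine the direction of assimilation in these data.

progressive

Comparing underlying and surface forms, /d/ → [z] is the alternation; the neighbouring /f/ is constant.
The change stop → fricative matches the manner of the preceding /f/, identifying this as manner assimilation.
The other alternating forms pattern the same way: /t/ → [s] after /β/ (stop → fricative, matching a fricative); /b/ → [β] after /ɸ/ (stop → fricative, matching a fricative) — only manner changes, and always toward the preceding segment.
Since the segment that changes follows the conditioning segment, the assimilation is progressive.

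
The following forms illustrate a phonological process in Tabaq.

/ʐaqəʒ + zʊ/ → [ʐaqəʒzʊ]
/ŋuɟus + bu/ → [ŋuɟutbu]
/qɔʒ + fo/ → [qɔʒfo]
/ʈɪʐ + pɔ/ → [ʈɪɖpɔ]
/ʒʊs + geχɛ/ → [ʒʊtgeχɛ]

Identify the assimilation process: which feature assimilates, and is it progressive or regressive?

The segment that alternates is /s/, which surfaces as [t] when adjacent to /b/.
The change fricative → stop matches the manner of the following /b/, identifying this as manner assimilation.
Place and voice are unchanged, so the assimilation is partial, not total.
The other alternating forms pattern the same way: /ʐ/ → [ɖ] before /p/ (fricative → stop, matching a stop); /s/ → [t] before /g/ (fricative → stop, matching a stop) — only manner changes, and always toward the following segment.
Nothing changes in [ʐaqəʒzʊ], [qɔʒfo]: there the adjacent consonants already agree in manner (/ʒ/ and /z/ are both fricatives; /ʒ/ and /f/ are both fricatives), so these forms are consistent with the same rule.
Since the segment that changes precedes the conditioning segment, the assimilation is regressive.

regressive manner assimilation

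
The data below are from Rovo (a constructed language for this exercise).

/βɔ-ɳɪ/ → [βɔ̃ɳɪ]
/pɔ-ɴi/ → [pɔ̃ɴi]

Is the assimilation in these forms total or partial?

partial assimilation

The vowel /ɔ/ surfaces as nasalised [ɔ̃] next to the following nasal /ɳ/ — it has acquired the [+nasal] feature of its neighbour.
Likewise in the remaining data: /ɔ/ → [ɔ̃] before /ɴ/ — each time a vowel is nasalised next to a following nasal.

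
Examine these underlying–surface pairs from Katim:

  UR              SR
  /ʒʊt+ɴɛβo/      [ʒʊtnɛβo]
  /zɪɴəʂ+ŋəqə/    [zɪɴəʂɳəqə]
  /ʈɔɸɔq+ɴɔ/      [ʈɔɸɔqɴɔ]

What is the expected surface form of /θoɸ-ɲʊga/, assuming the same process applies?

The data show progressive place assimilation: /ɴ/ → [n] after /t/; /ŋ/ → [ɳ] after /ʂ/. In each pair only place changes, matching the preceding consonant, while manner and voice stay constant.
No alternation appears in [ʈɔɸɔqɴɔ]: there the adjacent consonants already agree in place (/ɴ/ and /q/ are both uvular), so this form is consistent with the same rule.
/ɲ/ is a voiced palatal nasal. The preceding trigger /ɸ/ is bilabial, so /ɲ/ must become bilabial as well.
A voiced bilabial nasal is [m], so the surface segment is [m].

[θoɸmʊga]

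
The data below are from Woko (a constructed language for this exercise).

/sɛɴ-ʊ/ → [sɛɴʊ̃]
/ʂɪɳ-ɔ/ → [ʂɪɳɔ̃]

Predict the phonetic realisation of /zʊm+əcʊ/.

The data show progressive nasality assimilation (vowel nasalisation): /ʊ/ → [ʊ̃] after /ɴ/; /ɔ/ → [ɔ̃] after /ɳ/ — a vowel is nasalised by an immediately preceding nasal consonant.
/ə/ sits next to the nasal /m/ and is therefore nasalised to [ə̃].

[zʊmə̃cʊ]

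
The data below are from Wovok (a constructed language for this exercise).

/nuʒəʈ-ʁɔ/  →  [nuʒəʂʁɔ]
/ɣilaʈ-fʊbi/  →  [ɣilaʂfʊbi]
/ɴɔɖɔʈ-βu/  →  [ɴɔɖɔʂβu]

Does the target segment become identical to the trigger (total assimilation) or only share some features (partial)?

Underlying /ʈ/ is realised as [ʂ] next to /ʁ/; /ʁ/ itself does not change.
The change stop → fricative matches the manner of the following /ʁ/, identifying this as manner assimilation.
Place and voice are unchanged, so the assimilation is partial, not total.
The other alternating forms pattern the same way: /ʈ/ → [ʂ] before /f/ (stop → fricative, matching a fricative); /ʈ/ → [ʂ] before /β/ (stop → fricative, matching a fricative) — only manner changes, and always toward the following segment.

partial assimilation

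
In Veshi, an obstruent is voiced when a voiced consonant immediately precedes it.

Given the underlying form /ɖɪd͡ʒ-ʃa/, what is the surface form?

/ʃ/ is a voiceless postalveolar fricative. The preceding trigger /d͡ʒ/ is voiced, so /ʃ/ must become voiced as well.
Changing only its voicing to voiced gives [ʒ] — the voiced postalveolar fricative.

[ɖɪd͡ʒʒa]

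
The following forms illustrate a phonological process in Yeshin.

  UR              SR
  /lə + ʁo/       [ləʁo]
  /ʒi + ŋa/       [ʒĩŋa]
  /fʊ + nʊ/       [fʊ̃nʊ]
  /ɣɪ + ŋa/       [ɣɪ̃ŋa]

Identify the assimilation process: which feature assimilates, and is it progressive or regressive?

The vowel /i/ surfaces as nasalised [ĩ] next to the following nasal /ŋ/ — it has acquired the [+nasal] feature of its neighbour.
Likewise in the remaining data: /ʊ/ → [ʊ̃] before /n/; /ɪ/ → [ɪ̃] before /ŋ/ — each time a vowel is nasalised next to a following nasal.
No change occurs in [ləʁo] because the vowel at the boundary is adjacent to an oral consonant, not a nasal (/ə/ next to /ʁ/).
Because the conditioning nasal is to the right of the vowel that changes, the process is regressive (anticipatory).

regressive nasality assimilation (vowel nasalisation)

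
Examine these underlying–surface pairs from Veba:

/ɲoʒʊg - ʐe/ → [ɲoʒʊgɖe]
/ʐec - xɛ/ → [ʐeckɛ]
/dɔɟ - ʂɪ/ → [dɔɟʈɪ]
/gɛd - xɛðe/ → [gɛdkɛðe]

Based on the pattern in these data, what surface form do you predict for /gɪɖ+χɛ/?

[gɪɖqɛ]

The data show progressive manner assimilation: /ʐ/ → [ɖ] after /g/; /x/ → [k] after /c/; /ʂ/ → [ʈ] after /ɟ/; /x/ → [k] after /d/. In each pair only manner changes, matching the preceding consonant, while place and voice stay constant.
/χ/ is a voiceless uvular fricative. The preceding trigger /ɖ/ is a stop, so /χ/ must become a stop as well.
Changing only its manner to stop gives [q] — the voiceless uvular stop.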